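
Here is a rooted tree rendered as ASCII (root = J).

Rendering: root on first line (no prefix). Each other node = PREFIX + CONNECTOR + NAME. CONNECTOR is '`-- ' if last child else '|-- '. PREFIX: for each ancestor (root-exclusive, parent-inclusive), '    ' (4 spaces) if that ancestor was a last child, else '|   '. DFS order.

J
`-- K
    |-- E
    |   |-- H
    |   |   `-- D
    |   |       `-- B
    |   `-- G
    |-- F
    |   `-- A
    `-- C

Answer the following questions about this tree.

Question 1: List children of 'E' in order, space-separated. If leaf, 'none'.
Answer: H G

Derivation:
Node E's children (from adjacency): H, G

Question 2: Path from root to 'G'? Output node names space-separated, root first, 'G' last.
Answer: J K E G

Derivation:
Walk down from root: J -> K -> E -> G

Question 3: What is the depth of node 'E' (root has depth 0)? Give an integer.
Path from root to E: J -> K -> E
Depth = number of edges = 2

Answer: 2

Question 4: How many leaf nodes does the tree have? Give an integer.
Leaves (nodes with no children): A, B, C, G

Answer: 4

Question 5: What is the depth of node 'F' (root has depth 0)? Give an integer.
Answer: 2

Derivation:
Path from root to F: J -> K -> F
Depth = number of edges = 2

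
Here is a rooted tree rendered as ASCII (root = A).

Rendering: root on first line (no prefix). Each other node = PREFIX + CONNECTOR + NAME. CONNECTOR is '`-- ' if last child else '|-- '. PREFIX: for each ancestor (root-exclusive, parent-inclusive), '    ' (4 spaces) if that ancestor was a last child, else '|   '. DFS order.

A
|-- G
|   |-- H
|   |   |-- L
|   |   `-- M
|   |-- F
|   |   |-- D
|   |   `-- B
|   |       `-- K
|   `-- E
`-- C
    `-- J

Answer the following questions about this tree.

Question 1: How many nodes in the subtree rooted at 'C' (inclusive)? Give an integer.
Subtree rooted at C contains: C, J
Count = 2

Answer: 2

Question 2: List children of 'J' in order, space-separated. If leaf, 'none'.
Answer: none

Derivation:
Node J's children (from adjacency): (leaf)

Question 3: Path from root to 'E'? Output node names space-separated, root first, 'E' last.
Answer: A G E

Derivation:
Walk down from root: A -> G -> E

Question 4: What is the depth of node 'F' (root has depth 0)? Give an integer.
Answer: 2

Derivation:
Path from root to F: A -> G -> F
Depth = number of edges = 2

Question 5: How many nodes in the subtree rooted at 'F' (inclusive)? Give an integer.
Answer: 4

Derivation:
Subtree rooted at F contains: B, D, F, K
Count = 4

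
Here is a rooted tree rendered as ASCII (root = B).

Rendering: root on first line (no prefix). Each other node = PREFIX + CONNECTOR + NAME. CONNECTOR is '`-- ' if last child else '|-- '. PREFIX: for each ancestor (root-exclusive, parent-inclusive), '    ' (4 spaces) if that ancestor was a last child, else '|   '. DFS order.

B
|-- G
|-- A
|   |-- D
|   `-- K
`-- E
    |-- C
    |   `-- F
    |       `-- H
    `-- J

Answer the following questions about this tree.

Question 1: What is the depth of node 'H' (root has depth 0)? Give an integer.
Path from root to H: B -> E -> C -> F -> H
Depth = number of edges = 4

Answer: 4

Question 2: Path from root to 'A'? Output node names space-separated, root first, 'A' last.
Answer: B A

Derivation:
Walk down from root: B -> A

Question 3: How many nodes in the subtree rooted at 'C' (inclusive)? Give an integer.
Subtree rooted at C contains: C, F, H
Count = 3

Answer: 3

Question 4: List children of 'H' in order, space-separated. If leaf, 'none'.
Answer: none

Derivation:
Node H's children (from adjacency): (leaf)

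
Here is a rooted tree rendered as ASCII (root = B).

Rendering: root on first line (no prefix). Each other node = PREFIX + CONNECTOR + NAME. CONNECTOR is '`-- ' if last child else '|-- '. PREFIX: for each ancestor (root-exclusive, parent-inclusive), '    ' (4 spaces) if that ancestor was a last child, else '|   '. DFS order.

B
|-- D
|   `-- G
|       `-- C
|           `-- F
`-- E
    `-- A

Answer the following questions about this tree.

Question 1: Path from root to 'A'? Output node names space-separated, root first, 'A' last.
Answer: B E A

Derivation:
Walk down from root: B -> E -> A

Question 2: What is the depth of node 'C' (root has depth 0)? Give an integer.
Answer: 3

Derivation:
Path from root to C: B -> D -> G -> C
Depth = number of edges = 3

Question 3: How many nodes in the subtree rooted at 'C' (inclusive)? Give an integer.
Subtree rooted at C contains: C, F
Count = 2

Answer: 2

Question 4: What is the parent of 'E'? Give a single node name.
Answer: B

Derivation:
Scan adjacency: E appears as child of B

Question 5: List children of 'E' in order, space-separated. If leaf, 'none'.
Node E's children (from adjacency): A

Answer: A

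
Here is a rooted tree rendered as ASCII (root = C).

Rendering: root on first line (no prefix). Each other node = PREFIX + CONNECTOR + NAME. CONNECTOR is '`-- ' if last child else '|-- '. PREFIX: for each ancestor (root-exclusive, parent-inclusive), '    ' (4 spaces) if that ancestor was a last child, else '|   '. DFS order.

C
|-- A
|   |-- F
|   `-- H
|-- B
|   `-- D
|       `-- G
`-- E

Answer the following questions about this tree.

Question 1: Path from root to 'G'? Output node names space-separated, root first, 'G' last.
Walk down from root: C -> B -> D -> G

Answer: C B D G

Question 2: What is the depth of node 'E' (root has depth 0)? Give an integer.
Answer: 1

Derivation:
Path from root to E: C -> E
Depth = number of edges = 1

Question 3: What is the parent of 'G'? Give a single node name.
Answer: D

Derivation:
Scan adjacency: G appears as child of D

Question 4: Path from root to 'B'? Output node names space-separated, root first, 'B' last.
Walk down from root: C -> B

Answer: C B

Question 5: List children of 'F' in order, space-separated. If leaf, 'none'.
Answer: none

Derivation:
Node F's children (from adjacency): (leaf)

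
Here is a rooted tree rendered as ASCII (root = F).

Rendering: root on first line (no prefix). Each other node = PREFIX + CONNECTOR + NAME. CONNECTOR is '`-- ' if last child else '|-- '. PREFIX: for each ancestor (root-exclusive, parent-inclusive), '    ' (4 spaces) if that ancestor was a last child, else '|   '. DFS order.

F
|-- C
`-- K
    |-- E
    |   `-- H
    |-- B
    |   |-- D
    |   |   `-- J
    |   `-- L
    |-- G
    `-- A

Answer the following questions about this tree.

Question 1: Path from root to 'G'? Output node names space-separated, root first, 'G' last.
Answer: F K G

Derivation:
Walk down from root: F -> K -> G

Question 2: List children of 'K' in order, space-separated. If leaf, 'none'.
Answer: E B G A

Derivation:
Node K's children (from adjacency): E, B, G, A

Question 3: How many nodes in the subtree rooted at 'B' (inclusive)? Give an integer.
Subtree rooted at B contains: B, D, J, L
Count = 4

Answer: 4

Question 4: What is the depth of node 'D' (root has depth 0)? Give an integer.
Answer: 3

Derivation:
Path from root to D: F -> K -> B -> D
Depth = number of edges = 3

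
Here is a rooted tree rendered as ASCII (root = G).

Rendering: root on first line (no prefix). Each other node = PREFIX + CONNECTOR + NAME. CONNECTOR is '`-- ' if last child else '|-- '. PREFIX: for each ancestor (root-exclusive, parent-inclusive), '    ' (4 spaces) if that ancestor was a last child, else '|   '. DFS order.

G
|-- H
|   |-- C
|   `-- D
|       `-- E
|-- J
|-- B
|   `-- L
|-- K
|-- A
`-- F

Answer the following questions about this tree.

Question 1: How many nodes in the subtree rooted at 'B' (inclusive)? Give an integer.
Subtree rooted at B contains: B, L
Count = 2

Answer: 2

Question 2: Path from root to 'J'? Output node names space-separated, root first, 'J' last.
Answer: G J

Derivation:
Walk down from root: G -> J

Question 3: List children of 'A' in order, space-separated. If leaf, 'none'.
Node A's children (from adjacency): (leaf)

Answer: none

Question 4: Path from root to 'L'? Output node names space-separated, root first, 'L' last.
Answer: G B L

Derivation:
Walk down from root: G -> B -> L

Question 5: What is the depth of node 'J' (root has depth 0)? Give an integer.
Answer: 1

Derivation:
Path from root to J: G -> J
Depth = number of edges = 1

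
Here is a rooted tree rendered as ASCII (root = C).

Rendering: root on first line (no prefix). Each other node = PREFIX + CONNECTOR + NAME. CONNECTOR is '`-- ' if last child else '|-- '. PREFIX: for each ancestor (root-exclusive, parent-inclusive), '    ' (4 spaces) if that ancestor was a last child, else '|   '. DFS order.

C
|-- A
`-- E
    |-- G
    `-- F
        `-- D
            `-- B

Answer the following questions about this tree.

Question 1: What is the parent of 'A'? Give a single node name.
Scan adjacency: A appears as child of C

Answer: C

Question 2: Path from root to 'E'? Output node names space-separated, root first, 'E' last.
Answer: C E

Derivation:
Walk down from root: C -> E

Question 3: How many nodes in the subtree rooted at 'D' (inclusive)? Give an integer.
Answer: 2

Derivation:
Subtree rooted at D contains: B, D
Count = 2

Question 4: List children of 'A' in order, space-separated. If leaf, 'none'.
Node A's children (from adjacency): (leaf)

Answer: none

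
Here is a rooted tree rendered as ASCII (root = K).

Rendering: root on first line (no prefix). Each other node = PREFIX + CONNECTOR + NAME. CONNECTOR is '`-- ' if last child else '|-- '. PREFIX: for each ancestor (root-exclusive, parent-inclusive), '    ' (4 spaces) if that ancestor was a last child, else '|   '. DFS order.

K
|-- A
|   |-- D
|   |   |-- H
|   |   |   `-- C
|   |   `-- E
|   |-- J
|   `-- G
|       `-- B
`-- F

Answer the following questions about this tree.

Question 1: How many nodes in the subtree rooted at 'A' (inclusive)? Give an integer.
Answer: 8

Derivation:
Subtree rooted at A contains: A, B, C, D, E, G, H, J
Count = 8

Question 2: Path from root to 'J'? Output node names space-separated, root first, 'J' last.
Walk down from root: K -> A -> J

Answer: K A J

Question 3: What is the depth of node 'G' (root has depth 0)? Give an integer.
Answer: 2

Derivation:
Path from root to G: K -> A -> G
Depth = number of edges = 2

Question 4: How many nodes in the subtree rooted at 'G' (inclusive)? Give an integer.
Subtree rooted at G contains: B, G
Count = 2

Answer: 2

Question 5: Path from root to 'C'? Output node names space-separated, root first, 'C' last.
Walk down from root: K -> A -> D -> H -> C

Answer: K A D H C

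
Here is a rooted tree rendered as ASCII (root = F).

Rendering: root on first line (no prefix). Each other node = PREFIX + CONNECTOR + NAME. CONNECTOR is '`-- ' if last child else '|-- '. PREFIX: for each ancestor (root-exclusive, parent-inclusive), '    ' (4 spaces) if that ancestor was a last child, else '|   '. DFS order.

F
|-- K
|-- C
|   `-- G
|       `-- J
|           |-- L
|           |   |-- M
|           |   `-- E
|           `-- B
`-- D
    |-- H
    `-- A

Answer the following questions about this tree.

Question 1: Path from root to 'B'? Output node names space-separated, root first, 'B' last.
Answer: F C G J B

Derivation:
Walk down from root: F -> C -> G -> J -> B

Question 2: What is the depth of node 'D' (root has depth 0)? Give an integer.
Path from root to D: F -> D
Depth = number of edges = 1

Answer: 1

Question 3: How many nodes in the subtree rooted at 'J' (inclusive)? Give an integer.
Subtree rooted at J contains: B, E, J, L, M
Count = 5

Answer: 5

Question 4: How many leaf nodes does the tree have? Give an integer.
Leaves (nodes with no children): A, B, E, H, K, M

Answer: 6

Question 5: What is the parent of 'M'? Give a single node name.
Scan adjacency: M appears as child of L

Answer: L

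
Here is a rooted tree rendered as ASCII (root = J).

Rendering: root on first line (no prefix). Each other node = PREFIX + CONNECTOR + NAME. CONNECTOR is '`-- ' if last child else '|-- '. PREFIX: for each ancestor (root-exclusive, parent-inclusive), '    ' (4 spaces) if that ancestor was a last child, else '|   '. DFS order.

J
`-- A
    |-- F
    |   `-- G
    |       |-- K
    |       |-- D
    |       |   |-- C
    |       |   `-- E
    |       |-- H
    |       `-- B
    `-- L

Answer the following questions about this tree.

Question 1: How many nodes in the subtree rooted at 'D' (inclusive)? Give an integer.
Subtree rooted at D contains: C, D, E
Count = 3

Answer: 3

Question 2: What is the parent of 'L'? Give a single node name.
Answer: A

Derivation:
Scan adjacency: L appears as child of A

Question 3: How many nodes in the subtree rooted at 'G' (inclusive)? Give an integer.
Subtree rooted at G contains: B, C, D, E, G, H, K
Count = 7

Answer: 7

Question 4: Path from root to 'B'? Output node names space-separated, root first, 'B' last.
Walk down from root: J -> A -> F -> G -> B

Answer: J A F G B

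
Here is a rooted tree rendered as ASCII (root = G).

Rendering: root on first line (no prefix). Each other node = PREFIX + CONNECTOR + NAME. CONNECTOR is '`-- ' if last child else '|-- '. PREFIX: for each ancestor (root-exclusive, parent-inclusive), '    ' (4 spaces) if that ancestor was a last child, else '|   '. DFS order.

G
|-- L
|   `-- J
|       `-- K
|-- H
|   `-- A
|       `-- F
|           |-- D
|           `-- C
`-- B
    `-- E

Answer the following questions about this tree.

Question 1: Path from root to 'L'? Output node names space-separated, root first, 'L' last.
Walk down from root: G -> L

Answer: G L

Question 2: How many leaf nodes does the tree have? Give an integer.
Leaves (nodes with no children): C, D, E, K

Answer: 4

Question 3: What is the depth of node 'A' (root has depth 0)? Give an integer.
Path from root to A: G -> H -> A
Depth = number of edges = 2

Answer: 2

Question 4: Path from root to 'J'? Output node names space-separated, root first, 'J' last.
Answer: G L J

Derivation:
Walk down from root: G -> L -> J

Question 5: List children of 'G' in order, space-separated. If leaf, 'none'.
Node G's children (from adjacency): L, H, B

Answer: L H B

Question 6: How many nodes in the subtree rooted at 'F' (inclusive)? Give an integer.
Subtree rooted at F contains: C, D, F
Count = 3

Answer: 3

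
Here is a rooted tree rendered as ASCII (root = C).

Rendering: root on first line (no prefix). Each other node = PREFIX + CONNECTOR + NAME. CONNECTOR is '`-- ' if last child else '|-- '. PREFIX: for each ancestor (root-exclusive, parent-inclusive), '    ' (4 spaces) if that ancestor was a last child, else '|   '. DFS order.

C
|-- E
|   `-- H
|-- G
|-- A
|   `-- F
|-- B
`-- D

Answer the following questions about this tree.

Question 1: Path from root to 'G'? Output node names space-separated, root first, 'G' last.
Walk down from root: C -> G

Answer: C G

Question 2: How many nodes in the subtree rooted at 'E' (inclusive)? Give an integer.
Answer: 2

Derivation:
Subtree rooted at E contains: E, H
Count = 2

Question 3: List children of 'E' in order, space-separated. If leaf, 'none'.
Answer: H

Derivation:
Node E's children (from adjacency): H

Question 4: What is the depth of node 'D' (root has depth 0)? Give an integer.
Answer: 1

Derivation:
Path from root to D: C -> D
Depth = number of edges = 1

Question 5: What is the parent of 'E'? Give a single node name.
Scan adjacency: E appears as child of C

Answer: C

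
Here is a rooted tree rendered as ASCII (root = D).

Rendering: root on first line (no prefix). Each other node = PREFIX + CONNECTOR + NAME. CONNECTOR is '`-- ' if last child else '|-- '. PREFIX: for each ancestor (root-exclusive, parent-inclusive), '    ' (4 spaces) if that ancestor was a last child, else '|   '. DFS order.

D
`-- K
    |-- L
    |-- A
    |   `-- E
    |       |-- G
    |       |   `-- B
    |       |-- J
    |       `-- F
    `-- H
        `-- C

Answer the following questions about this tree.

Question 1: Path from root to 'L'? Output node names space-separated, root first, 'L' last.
Answer: D K L

Derivation:
Walk down from root: D -> K -> L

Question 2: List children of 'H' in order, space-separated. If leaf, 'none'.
Answer: C

Derivation:
Node H's children (from adjacency): C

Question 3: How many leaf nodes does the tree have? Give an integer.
Leaves (nodes with no children): B, C, F, J, L

Answer: 5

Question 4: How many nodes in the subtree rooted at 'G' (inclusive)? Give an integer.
Answer: 2

Derivation:
Subtree rooted at G contains: B, G
Count = 2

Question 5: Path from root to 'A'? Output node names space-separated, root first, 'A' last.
Answer: D K A

Derivation:
Walk down from root: D -> K -> A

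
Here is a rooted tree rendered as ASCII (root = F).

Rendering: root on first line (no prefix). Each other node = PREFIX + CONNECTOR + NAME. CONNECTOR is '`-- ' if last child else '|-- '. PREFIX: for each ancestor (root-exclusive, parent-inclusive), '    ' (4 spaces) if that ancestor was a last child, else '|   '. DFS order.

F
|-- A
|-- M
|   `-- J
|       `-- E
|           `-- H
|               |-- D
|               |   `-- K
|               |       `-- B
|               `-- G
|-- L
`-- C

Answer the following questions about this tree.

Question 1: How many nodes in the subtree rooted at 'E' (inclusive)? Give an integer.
Subtree rooted at E contains: B, D, E, G, H, K
Count = 6

Answer: 6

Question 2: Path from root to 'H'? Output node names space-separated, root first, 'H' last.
Walk down from root: F -> M -> J -> E -> H

Answer: F M J E H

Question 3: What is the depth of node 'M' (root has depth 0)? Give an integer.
Answer: 1

Derivation:
Path from root to M: F -> M
Depth = number of edges = 1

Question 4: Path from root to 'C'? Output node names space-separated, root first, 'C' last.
Answer: F C

Derivation:
Walk down from root: F -> C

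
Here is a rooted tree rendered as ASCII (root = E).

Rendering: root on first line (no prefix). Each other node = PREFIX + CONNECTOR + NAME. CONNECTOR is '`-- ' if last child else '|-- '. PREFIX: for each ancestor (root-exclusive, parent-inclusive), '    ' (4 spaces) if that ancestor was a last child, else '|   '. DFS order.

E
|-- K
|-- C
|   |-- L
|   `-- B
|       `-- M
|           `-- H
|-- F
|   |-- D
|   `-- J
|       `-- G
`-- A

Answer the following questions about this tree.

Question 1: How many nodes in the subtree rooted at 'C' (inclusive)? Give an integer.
Answer: 5

Derivation:
Subtree rooted at C contains: B, C, H, L, M
Count = 5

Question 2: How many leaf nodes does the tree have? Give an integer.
Answer: 6

Derivation:
Leaves (nodes with no children): A, D, G, H, K, L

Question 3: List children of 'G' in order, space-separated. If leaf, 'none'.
Answer: none

Derivation:
Node G's children (from adjacency): (leaf)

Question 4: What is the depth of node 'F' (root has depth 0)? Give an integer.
Answer: 1

Derivation:
Path from root to F: E -> F
Depth = number of edges = 1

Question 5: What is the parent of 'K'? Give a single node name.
Answer: E

Derivation:
Scan adjacency: K appears as child of E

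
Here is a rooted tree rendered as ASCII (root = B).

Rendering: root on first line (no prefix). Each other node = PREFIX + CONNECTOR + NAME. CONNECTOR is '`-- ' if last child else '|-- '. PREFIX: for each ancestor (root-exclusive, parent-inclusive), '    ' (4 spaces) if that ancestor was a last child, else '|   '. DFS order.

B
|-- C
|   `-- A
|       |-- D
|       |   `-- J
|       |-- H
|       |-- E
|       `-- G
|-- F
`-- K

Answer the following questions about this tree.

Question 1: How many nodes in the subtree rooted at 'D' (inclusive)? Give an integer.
Subtree rooted at D contains: D, J
Count = 2

Answer: 2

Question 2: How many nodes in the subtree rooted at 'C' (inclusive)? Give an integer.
Answer: 7

Derivation:
Subtree rooted at C contains: A, C, D, E, G, H, J
Count = 7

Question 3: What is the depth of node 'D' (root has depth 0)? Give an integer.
Path from root to D: B -> C -> A -> D
Depth = number of edges = 3

Answer: 3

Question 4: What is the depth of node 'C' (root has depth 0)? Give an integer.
Path from root to C: B -> C
Depth = number of edges = 1

Answer: 1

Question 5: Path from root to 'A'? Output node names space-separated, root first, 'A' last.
Walk down from root: B -> C -> A

Answer: B C A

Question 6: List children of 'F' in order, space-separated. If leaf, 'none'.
Node F's children (from adjacency): (leaf)

Answer: none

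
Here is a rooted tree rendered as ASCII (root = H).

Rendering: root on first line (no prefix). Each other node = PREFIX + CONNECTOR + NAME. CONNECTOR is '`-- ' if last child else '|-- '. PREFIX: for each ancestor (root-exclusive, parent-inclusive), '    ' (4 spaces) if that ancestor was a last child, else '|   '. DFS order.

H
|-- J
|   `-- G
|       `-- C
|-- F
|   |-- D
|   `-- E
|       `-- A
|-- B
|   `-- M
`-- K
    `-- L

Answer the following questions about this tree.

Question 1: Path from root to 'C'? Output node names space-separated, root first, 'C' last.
Walk down from root: H -> J -> G -> C

Answer: H J G C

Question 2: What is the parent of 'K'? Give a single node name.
Scan adjacency: K appears as child of H

Answer: H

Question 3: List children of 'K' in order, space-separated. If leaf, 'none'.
Node K's children (from adjacency): L

Answer: L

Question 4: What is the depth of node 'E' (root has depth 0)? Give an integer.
Path from root to E: H -> F -> E
Depth = number of edges = 2

Answer: 2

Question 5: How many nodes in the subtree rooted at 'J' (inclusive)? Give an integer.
Answer: 3

Derivation:
Subtree rooted at J contains: C, G, J
Count = 3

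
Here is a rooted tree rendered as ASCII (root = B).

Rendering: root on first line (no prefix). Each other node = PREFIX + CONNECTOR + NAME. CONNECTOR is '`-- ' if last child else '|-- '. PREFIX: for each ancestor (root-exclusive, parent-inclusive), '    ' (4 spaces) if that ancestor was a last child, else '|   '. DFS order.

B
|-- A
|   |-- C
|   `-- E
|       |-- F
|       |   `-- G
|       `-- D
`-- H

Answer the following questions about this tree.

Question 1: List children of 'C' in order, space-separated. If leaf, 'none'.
Node C's children (from adjacency): (leaf)

Answer: none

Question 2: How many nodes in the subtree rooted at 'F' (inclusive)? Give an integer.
Answer: 2

Derivation:
Subtree rooted at F contains: F, G
Count = 2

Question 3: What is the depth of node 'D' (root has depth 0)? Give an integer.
Answer: 3

Derivation:
Path from root to D: B -> A -> E -> D
Depth = number of edges = 3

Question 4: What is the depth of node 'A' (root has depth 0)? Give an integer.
Path from root to A: B -> A
Depth = number of edges = 1

Answer: 1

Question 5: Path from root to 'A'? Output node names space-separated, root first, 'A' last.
Walk down from root: B -> A

Answer: B A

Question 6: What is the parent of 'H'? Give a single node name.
Answer: B

Derivation:
Scan adjacency: H appears as child of B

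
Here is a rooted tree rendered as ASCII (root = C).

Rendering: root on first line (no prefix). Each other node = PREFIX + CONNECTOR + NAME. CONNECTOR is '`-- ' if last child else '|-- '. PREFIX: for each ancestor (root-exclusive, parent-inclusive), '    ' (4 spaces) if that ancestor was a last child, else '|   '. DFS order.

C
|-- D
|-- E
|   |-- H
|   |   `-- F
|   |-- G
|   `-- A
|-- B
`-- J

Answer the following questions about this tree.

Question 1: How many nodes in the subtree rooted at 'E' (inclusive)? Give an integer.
Subtree rooted at E contains: A, E, F, G, H
Count = 5

Answer: 5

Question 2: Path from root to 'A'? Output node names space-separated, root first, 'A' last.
Answer: C E A

Derivation:
Walk down from root: C -> E -> A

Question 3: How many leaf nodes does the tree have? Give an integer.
Leaves (nodes with no children): A, B, D, F, G, J

Answer: 6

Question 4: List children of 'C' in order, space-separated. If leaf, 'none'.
Answer: D E B J

Derivation:
Node C's children (from adjacency): D, E, B, J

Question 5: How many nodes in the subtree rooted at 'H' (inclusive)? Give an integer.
Answer: 2

Derivation:
Subtree rooted at H contains: F, H
Count = 2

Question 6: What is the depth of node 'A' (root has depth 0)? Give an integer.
Path from root to A: C -> E -> A
Depth = number of edges = 2

Answer: 2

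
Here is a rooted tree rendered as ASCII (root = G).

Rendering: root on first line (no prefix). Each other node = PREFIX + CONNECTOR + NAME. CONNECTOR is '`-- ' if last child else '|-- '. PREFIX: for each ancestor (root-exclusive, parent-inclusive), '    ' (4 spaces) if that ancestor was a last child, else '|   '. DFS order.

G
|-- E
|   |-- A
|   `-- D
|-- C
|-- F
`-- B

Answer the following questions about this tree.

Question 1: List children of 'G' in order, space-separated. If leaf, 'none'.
Node G's children (from adjacency): E, C, F, B

Answer: E C F B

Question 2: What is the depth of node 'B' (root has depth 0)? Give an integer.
Path from root to B: G -> B
Depth = number of edges = 1

Answer: 1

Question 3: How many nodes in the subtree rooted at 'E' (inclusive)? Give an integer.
Answer: 3

Derivation:
Subtree rooted at E contains: A, D, E
Count = 3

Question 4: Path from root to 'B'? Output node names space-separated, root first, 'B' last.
Walk down from root: G -> B

Answer: G B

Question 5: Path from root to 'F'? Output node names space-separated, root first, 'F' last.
Walk down from root: G -> F

Answer: G F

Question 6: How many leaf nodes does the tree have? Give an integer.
Leaves (nodes with no children): A, B, C, D, F

Answer: 5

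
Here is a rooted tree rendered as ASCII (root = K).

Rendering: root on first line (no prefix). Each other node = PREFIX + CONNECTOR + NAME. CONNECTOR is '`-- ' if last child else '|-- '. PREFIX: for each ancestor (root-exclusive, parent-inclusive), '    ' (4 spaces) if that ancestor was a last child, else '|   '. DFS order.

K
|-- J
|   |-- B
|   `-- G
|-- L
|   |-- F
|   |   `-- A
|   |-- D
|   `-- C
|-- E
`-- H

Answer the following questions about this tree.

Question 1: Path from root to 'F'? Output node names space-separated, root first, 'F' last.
Walk down from root: K -> L -> F

Answer: K L F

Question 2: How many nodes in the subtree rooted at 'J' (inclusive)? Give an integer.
Subtree rooted at J contains: B, G, J
Count = 3

Answer: 3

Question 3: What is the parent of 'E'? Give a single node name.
Scan adjacency: E appears as child of K

Answer: K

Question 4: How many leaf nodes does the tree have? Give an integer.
Leaves (nodes with no children): A, B, C, D, E, G, H

Answer: 7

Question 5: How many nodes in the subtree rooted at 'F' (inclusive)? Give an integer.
Answer: 2

Derivation:
Subtree rooted at F contains: A, F
Count = 2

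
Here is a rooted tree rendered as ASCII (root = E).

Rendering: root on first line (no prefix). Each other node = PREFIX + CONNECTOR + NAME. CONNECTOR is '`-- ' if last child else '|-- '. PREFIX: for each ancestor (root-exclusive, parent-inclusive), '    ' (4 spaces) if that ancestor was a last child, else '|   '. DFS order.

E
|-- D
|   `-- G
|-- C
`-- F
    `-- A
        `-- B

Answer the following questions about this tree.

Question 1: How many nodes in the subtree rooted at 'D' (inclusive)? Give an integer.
Subtree rooted at D contains: D, G
Count = 2

Answer: 2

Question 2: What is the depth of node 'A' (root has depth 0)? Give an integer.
Answer: 2

Derivation:
Path from root to A: E -> F -> A
Depth = number of edges = 2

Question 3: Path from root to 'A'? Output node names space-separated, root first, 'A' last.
Answer: E F A

Derivation:
Walk down from root: E -> F -> A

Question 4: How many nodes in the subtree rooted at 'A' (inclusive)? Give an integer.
Answer: 2

Derivation:
Subtree rooted at A contains: A, B
Count = 2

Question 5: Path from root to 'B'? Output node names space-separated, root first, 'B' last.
Walk down from root: E -> F -> A -> B

Answer: E F A B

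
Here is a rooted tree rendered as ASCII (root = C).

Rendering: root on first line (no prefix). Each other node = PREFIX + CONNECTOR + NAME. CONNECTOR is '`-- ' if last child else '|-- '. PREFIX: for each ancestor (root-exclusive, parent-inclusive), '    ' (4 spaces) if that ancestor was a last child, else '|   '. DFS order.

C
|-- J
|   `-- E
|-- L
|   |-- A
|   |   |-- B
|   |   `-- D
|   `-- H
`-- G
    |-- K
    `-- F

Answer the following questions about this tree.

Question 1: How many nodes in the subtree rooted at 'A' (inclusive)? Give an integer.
Subtree rooted at A contains: A, B, D
Count = 3

Answer: 3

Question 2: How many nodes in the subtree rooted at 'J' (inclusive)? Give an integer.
Answer: 2

Derivation:
Subtree rooted at J contains: E, J
Count = 2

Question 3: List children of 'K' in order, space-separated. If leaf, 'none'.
Node K's children (from adjacency): (leaf)

Answer: none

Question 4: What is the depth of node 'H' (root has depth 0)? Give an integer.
Answer: 2

Derivation:
Path from root to H: C -> L -> H
Depth = number of edges = 2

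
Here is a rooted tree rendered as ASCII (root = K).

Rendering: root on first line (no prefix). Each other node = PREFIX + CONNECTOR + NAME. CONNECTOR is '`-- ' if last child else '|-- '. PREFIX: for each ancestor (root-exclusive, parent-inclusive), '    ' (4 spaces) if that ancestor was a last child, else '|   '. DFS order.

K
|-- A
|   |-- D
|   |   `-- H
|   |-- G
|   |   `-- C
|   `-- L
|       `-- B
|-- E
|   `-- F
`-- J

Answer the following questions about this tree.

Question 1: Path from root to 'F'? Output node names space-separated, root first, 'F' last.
Answer: K E F

Derivation:
Walk down from root: K -> E -> F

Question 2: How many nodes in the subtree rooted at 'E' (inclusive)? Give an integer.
Answer: 2

Derivation:
Subtree rooted at E contains: E, F
Count = 2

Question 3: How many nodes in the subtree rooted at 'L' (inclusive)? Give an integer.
Answer: 2

Derivation:
Subtree rooted at L contains: B, L
Count = 2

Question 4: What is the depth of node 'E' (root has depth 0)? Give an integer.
Answer: 1

Derivation:
Path from root to E: K -> E
Depth = number of edges = 1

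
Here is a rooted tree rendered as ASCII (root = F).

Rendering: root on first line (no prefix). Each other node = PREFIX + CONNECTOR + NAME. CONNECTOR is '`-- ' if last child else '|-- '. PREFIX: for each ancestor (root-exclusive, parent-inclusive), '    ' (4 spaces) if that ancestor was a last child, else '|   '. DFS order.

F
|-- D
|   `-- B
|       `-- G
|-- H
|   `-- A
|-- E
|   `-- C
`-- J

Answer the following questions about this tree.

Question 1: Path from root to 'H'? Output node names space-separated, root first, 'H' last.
Walk down from root: F -> H

Answer: F H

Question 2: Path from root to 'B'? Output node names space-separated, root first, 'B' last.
Walk down from root: F -> D -> B

Answer: F D B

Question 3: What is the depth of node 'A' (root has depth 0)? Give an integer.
Answer: 2

Derivation:
Path from root to A: F -> H -> A
Depth = number of edges = 2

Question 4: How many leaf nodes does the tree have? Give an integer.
Leaves (nodes with no children): A, C, G, J

Answer: 4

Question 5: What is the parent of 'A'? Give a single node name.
Answer: H

Derivation:
Scan adjacency: A appears as child of H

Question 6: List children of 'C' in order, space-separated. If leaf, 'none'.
Answer: none

Derivation:
Node C's children (from adjacency): (leaf)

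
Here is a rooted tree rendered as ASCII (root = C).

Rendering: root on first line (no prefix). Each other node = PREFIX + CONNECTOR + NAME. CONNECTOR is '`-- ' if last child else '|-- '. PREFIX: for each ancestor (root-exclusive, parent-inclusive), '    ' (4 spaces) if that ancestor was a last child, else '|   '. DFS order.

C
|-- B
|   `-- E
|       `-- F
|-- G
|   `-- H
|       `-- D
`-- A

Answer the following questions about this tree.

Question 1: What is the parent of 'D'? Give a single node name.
Scan adjacency: D appears as child of H

Answer: H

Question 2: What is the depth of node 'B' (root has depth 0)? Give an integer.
Answer: 1

Derivation:
Path from root to B: C -> B
Depth = number of edges = 1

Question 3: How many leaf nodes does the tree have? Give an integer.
Leaves (nodes with no children): A, D, F

Answer: 3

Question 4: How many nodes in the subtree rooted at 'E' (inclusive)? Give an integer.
Answer: 2

Derivation:
Subtree rooted at E contains: E, F
Count = 2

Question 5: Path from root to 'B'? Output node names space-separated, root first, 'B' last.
Answer: C B

Derivation:
Walk down from root: C -> B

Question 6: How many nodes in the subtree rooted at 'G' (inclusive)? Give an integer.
Subtree rooted at G contains: D, G, H
Count = 3

Answer: 3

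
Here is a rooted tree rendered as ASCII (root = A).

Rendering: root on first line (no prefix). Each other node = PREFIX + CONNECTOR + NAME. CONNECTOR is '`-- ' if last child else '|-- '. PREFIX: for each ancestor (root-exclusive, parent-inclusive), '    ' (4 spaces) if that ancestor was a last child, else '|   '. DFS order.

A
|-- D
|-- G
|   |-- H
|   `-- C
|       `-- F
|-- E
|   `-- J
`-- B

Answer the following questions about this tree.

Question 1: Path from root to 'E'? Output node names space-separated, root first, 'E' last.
Answer: A E

Derivation:
Walk down from root: A -> E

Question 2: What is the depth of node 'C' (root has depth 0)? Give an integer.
Path from root to C: A -> G -> C
Depth = number of edges = 2

Answer: 2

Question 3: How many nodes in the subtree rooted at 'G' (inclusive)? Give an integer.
Answer: 4

Derivation:
Subtree rooted at G contains: C, F, G, H
Count = 4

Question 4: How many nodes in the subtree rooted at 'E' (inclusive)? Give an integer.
Subtree rooted at E contains: E, J
Count = 2

Answer: 2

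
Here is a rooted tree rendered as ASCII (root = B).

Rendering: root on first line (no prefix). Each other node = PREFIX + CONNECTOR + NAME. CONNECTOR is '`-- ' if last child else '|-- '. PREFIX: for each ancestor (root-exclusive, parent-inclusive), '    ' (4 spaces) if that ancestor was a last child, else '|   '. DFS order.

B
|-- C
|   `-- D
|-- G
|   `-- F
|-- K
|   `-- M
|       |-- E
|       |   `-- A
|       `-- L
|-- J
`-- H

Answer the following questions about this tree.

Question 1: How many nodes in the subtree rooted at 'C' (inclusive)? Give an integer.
Answer: 2

Derivation:
Subtree rooted at C contains: C, D
Count = 2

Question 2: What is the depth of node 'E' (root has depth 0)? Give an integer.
Path from root to E: B -> K -> M -> E
Depth = number of edges = 3

Answer: 3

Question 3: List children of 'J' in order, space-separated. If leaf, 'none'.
Answer: none

Derivation:
Node J's children (from adjacency): (leaf)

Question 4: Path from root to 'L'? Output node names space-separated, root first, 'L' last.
Answer: B K M L

Derivation:
Walk down from root: B -> K -> M -> L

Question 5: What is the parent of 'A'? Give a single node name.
Scan adjacency: A appears as child of E

Answer: E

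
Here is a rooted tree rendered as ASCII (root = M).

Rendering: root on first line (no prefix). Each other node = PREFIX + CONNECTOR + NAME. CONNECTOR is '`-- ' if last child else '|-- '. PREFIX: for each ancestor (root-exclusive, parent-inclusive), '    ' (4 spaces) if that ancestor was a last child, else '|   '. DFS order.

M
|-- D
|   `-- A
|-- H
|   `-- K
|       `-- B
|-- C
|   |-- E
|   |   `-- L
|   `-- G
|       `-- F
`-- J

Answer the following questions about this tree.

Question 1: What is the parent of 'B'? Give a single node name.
Scan adjacency: B appears as child of K

Answer: K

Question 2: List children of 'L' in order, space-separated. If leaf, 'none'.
Node L's children (from adjacency): (leaf)

Answer: none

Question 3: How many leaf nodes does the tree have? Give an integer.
Leaves (nodes with no children): A, B, F, J, L

Answer: 5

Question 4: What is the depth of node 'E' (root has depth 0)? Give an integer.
Answer: 2

Derivation:
Path from root to E: M -> C -> E
Depth = number of edges = 2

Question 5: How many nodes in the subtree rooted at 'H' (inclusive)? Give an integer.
Subtree rooted at H contains: B, H, K
Count = 3

Answer: 3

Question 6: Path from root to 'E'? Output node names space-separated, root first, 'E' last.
Answer: M C E

Derivation:
Walk down from root: M -> C -> E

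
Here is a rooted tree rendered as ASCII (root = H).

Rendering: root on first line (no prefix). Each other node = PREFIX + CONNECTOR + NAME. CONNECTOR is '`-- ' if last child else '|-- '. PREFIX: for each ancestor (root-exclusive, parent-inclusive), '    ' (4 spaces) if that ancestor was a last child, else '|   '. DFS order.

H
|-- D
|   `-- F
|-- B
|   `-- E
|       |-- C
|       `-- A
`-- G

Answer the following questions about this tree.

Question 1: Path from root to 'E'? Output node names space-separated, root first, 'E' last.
Walk down from root: H -> B -> E

Answer: H B E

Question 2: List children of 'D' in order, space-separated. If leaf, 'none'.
Answer: F

Derivation:
Node D's children (from adjacency): F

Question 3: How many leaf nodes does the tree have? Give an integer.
Leaves (nodes with no children): A, C, F, G

Answer: 4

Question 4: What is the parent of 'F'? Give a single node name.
Answer: D

Derivation:
Scan adjacency: F appears as child of D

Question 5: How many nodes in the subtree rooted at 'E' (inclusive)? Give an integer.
Subtree rooted at E contains: A, C, E
Count = 3

Answer: 3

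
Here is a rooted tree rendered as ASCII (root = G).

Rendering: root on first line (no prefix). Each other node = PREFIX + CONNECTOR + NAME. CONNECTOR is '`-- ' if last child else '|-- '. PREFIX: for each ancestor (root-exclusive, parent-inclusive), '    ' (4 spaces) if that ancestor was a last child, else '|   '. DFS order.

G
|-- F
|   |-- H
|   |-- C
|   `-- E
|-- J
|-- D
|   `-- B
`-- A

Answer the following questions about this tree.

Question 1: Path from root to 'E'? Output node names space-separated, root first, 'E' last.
Answer: G F E

Derivation:
Walk down from root: G -> F -> E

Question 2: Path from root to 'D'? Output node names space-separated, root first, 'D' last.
Walk down from root: G -> D

Answer: G D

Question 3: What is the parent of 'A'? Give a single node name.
Answer: G

Derivation:
Scan adjacency: A appears as child of G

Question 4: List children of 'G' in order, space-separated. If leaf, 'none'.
Answer: F J D A

Derivation:
Node G's children (from adjacency): F, J, D, A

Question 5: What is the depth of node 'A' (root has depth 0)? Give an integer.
Answer: 1

Derivation:
Path from root to A: G -> A
Depth = number of edges = 1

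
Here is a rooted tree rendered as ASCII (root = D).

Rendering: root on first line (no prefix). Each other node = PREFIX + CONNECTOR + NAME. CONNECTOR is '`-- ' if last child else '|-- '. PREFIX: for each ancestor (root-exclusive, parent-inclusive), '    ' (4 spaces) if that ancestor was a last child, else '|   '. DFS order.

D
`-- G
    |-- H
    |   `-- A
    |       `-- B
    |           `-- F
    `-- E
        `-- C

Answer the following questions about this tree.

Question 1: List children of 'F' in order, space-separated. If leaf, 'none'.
Answer: none

Derivation:
Node F's children (from adjacency): (leaf)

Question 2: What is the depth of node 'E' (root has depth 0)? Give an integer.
Answer: 2

Derivation:
Path from root to E: D -> G -> E
Depth = number of edges = 2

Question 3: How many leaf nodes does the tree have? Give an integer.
Leaves (nodes with no children): C, F

Answer: 2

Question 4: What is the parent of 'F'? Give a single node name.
Answer: B

Derivation:
Scan adjacency: F appears as child of B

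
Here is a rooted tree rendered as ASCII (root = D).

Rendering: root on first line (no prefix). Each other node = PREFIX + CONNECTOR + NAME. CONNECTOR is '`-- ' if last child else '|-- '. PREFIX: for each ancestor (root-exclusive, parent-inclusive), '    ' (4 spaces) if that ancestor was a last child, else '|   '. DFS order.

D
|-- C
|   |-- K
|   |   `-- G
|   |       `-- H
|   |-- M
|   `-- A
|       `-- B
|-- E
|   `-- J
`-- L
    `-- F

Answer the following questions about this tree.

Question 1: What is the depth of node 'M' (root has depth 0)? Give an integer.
Path from root to M: D -> C -> M
Depth = number of edges = 2

Answer: 2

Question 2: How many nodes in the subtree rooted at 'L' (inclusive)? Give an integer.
Answer: 2

Derivation:
Subtree rooted at L contains: F, L
Count = 2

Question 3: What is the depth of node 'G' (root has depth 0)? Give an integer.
Path from root to G: D -> C -> K -> G
Depth = number of edges = 3

Answer: 3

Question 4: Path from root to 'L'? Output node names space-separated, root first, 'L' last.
Walk down from root: D -> L

Answer: D L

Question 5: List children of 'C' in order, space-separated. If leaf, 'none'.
Answer: K M A

Derivation:
Node C's children (from adjacency): K, M, A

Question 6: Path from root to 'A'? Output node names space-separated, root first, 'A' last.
Answer: D C A

Derivation:
Walk down from root: D -> C -> A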